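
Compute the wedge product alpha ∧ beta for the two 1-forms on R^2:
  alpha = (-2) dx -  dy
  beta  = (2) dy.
alpha ∧ beta = (-4) dx ∧ dy

Distribute the wedge, using dx_i ∧ dx_j = -dx_j ∧ dx_i and dx_i ∧ dx_i = 0. For each pair (i, j) with i < j, the coefficient of dx_i ∧ dx_j in alpha ∧ beta is (alpha_i * beta_j - alpha_j * beta_i). Collecting: alpha ∧ beta = (-4) dx ∧ dy.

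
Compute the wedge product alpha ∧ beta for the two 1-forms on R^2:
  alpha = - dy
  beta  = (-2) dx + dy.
alpha ∧ beta = (-2) dx ∧ dy

Distribute the wedge, using dx_i ∧ dx_j = -dx_j ∧ dx_i and dx_i ∧ dx_i = 0. For each pair (i, j) with i < j, the coefficient of dx_i ∧ dx_j in alpha ∧ beta is (alpha_i * beta_j - alpha_j * beta_i). Collecting: alpha ∧ beta = (-2) dx ∧ dy.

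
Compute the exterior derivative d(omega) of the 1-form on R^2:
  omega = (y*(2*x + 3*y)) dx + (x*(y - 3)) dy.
d(omega) = (-2*x - 5*y - 3) dx ∧ dy

For a 1-form omega = sum_i f_i dx_i, the exterior derivative is
  d(omega) = sum_{i < j} (∂f_j/∂x_i - ∂f_i/∂x_j) dx_i ∧ dx_j.
  coefficient of dx ∧ dy: ∂f_2/∂x - ∂f_1/∂y = ∂(x*(y - 3))/∂x - ∂(y*(2*x + 3*y))/∂y = -2*x - 5*y - 3
Assembling: d(omega) = (-2*x - 5*y - 3) dx ∧ dy.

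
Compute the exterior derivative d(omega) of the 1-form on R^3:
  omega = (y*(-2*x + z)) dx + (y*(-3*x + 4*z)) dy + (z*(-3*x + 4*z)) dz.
d(omega) = (2*x - 3*y - z) dx ∧ dy + (-y - 3*z) dx ∧ dz + (-4*y) dy ∧ dz

For a 1-form omega = sum_i f_i dx_i, the exterior derivative is
  d(omega) = sum_{i < j} (∂f_j/∂x_i - ∂f_i/∂x_j) dx_i ∧ dx_j.
  coefficient of dx ∧ dy: ∂f_2/∂x - ∂f_1/∂y = ∂(y*(-3*x + 4*z))/∂x - ∂(y*(-2*x + z))/∂y = 2*x - 3*y - z
  coefficient of dx ∧ dz: ∂f_3/∂x - ∂f_1/∂z = ∂(z*(-3*x + 4*z))/∂x - ∂(y*(-2*x + z))/∂z = -y - 3*z
  coefficient of dy ∧ dz: ∂f_3/∂y - ∂f_2/∂z = ∂(z*(-3*x + 4*z))/∂y - ∂(y*(-3*x + 4*z))/∂z = -4*y
Assembling: d(omega) = (2*x - 3*y - z) dx ∧ dy + (-y - 3*z) dx ∧ dz + (-4*y) dy ∧ dz.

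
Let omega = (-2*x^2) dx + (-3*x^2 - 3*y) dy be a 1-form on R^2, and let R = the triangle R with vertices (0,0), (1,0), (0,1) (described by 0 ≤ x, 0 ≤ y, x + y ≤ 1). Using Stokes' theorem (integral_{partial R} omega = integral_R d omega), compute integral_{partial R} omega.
integral_(partial R) omega = -1

Stokes: integral_partial_R omega = integral_R d omega with d omega = (∂Q/∂x - ∂P/∂y) dx ∧ dy.
  ∂Q/∂x = -6*x
  ∂P/∂y = 0
  integrand = ∂Q/∂x - ∂P/∂y = -6*x.
Integrating over R: integral_0^1 integral_0^{1-x} (-6*x) dy dx = -1.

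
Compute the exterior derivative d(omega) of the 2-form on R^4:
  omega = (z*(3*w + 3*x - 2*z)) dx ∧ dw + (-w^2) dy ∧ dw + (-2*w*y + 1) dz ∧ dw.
d(omega) = (-3*w - 3*x + 4*z) dx ∧ dz ∧ dw + (-2*w) dy ∧ dz ∧ dw

For a 2-form omega = sum_{i<j} g_{ij} dx_i ∧ dx_j, the exterior derivative is
  d(omega) = sum_{i<j} d(g_{ij}) ∧ dx_i ∧ dx_j = sum_{i<j, k} (∂g_{ij}/∂x_k) dx_k ∧ dx_i ∧ dx_j.
Expand each term, using dx_k ∧ dx_i ∧ dx_j = sgn(permutation) dx_{(a)} ∧ dx_{(b)} ∧ dx_{(c)} with (a < b < c) sorted:
  d(z*(3*w + 3*x - 2*z)) includes (∂/∂z)(z*(3*w + 3*x - 2*z)) dz = (3*w + 3*x - 4*z) dz, which multiplied by dx ∧ dw gives (-3*w - 3*x + 4*z) dx ∧ dz ∧ dw
  d(-2*w*y + 1) includes (∂/∂y)(-2*w*y + 1) dy = (-2*w) dy, which multiplied by dz ∧ dw gives (-2*w) dy ∧ dz ∧ dw
Collecting like 3-forms: d(omega) = (-3*w - 3*x + 4*z) dx ∧ dz ∧ dw + (-2*w) dy ∧ dz ∧ dw.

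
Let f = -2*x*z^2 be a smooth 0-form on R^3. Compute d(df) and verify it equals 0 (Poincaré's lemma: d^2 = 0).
d(df) = 0

Step 1: df = sum_i (∂f/∂x_i) dx_i = (-2*z^2) dx + (0) dy + (-4*x*z) dz.
Step 2: Apply d again. Using the 1-form formula, the coefficient of dx ∧ dy in d(df) is ∂^2 f/∂x ∂y - ∂^2 f/∂y ∂x = (0) - (0) = 0 (equality of mixed partials for smooth f).
Similarly for dx ∧ dz and dy ∧ dz — all coefficients vanish. So d(df) = 0.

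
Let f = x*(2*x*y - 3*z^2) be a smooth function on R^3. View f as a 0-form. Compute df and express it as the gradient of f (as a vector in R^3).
df = (4*x*y - 3*z^2) dx + (2*x^2) dy + (-6*x*z) dz; grad f = (4*x*y - 3*z^2, 2*x^2, -6*x*z)

For a 0-form f, d f = (∂f/∂x) dx + (∂f/∂y) dy + (∂f/∂z) dz. The components of the vector representation are exactly the entries of grad f in Cartesian coordinates:
  ∂f/∂x = 4*x*y - 3*z^2
  ∂f/∂y = 2*x^2
  ∂f/∂z = -6*x*z.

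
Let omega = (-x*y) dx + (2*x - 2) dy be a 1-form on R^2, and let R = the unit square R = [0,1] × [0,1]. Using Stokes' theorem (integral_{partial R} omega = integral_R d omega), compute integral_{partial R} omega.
integral_(partial R) omega = 5/2

Stokes: integral_partial_R omega = integral_R d omega with d omega = (∂Q/∂x - ∂P/∂y) dx ∧ dy.
  ∂Q/∂x = 2
  ∂P/∂y = -x
  integrand = ∂Q/∂x - ∂P/∂y = x + 2.
Integrating over R: integral_0^1 integral_0^1 (x + 2) dx dy = 5/2.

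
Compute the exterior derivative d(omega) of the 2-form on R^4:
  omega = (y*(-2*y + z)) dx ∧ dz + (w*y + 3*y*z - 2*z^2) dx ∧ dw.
d(omega) = (4*y - z) dx ∧ dy ∧ dz + (-w - 3*z) dx ∧ dy ∧ dw + (-3*y + 4*z) dx ∧ dz ∧ dw

For a 2-form omega = sum_{i<j} g_{ij} dx_i ∧ dx_j, the exterior derivative is
  d(omega) = sum_{i<j} d(g_{ij}) ∧ dx_i ∧ dx_j = sum_{i<j, k} (∂g_{ij}/∂x_k) dx_k ∧ dx_i ∧ dx_j.
Expand each term, using dx_k ∧ dx_i ∧ dx_j = sgn(permutation) dx_{(a)} ∧ dx_{(b)} ∧ dx_{(c)} with (a < b < c) sorted:
  d(y*(-2*y + z)) includes (∂/∂y)(y*(-2*y + z)) dy = (-4*y + z) dy, which multiplied by dx ∧ dz gives (4*y - z) dx ∧ dy ∧ dz
  d(w*y + 3*y*z - 2*z^2) includes (∂/∂y)(w*y + 3*y*z - 2*z^2) dy = (w + 3*z) dy, which multiplied by dx ∧ dw gives (-w - 3*z) dx ∧ dy ∧ dw
  d(w*y + 3*y*z - 2*z^2) includes (∂/∂z)(w*y + 3*y*z - 2*z^2) dz = (3*y - 4*z) dz, which multiplied by dx ∧ dw gives (-3*y + 4*z) dx ∧ dz ∧ dw
Collecting like 3-forms: d(omega) = (4*y - z) dx ∧ dy ∧ dz + (-w - 3*z) dx ∧ dy ∧ dw + (-3*y + 4*z) dx ∧ dz ∧ dw.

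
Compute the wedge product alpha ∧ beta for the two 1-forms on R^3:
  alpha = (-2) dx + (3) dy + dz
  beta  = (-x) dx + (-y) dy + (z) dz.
alpha ∧ beta = (3*x + 2*y) dx ∧ dy + (x - 2*z) dx ∧ dz + (y + 3*z) dy ∧ dz

Distribute the wedge, using dx_i ∧ dx_j = -dx_j ∧ dx_i and dx_i ∧ dx_i = 0. For each pair (i, j) with i < j, the coefficient of dx_i ∧ dx_j in alpha ∧ beta is (alpha_i * beta_j - alpha_j * beta_i). Collecting: alpha ∧ beta = (3*x + 2*y) dx ∧ dy + (x - 2*z) dx ∧ dz + (y + 3*z) dy ∧ dz.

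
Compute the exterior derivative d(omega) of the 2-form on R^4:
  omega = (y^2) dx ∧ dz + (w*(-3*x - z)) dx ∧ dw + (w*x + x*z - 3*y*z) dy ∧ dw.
d(omega) = (-2*y) dx ∧ dy ∧ dz + (w) dx ∧ dz ∧ dw + (w + z) dx ∧ dy ∧ dw + (-x + 3*y) dy ∧ dz ∧ dw

For a 2-form omega = sum_{i<j} g_{ij} dx_i ∧ dx_j, the exterior derivative is
  d(omega) = sum_{i<j} d(g_{ij}) ∧ dx_i ∧ dx_j = sum_{i<j, k} (∂g_{ij}/∂x_k) dx_k ∧ dx_i ∧ dx_j.
Expand each term, using dx_k ∧ dx_i ∧ dx_j = sgn(permutation) dx_{(a)} ∧ dx_{(b)} ∧ dx_{(c)} with (a < b < c) sorted:
  d(y^2) includes (∂/∂y)(y^2) dy = (2*y) dy, which multiplied by dx ∧ dz gives (-2*y) dx ∧ dy ∧ dz
  d(w*(-3*x - z)) includes (∂/∂z)(w*(-3*x - z)) dz = (-w) dz, which multiplied by dx ∧ dw gives (w) dx ∧ dz ∧ dw
  d(w*x + x*z - 3*y*z) includes (∂/∂x)(w*x + x*z - 3*y*z) dx = (w + z) dx, which multiplied by dy ∧ dw gives (w + z) dx ∧ dy ∧ dw
  d(w*x + x*z - 3*y*z) includes (∂/∂z)(w*x + x*z - 3*y*z) dz = (x - 3*y) dz, which multiplied by dy ∧ dw gives (-x + 3*y) dy ∧ dz ∧ dw
Collecting like 3-forms: d(omega) = (-2*y) dx ∧ dy ∧ dz + (w) dx ∧ dz ∧ dw + (w + z) dx ∧ dy ∧ dw + (-x + 3*y) dy ∧ dz ∧ dw.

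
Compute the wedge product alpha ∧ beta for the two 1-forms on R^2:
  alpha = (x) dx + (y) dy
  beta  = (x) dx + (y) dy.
alpha ∧ beta = 0

Distribute the wedge, using dx_i ∧ dx_j = -dx_j ∧ dx_i and dx_i ∧ dx_i = 0. For each pair (i, j) with i < j, the coefficient of dx_i ∧ dx_j in alpha ∧ beta is (alpha_i * beta_j - alpha_j * beta_i). Collecting: alpha ∧ beta = 0.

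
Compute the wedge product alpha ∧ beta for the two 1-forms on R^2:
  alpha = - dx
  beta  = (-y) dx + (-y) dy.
alpha ∧ beta = (y) dx ∧ dy

Distribute the wedge, using dx_i ∧ dx_j = -dx_j ∧ dx_i and dx_i ∧ dx_i = 0. For each pair (i, j) with i < j, the coefficient of dx_i ∧ dx_j in alpha ∧ beta is (alpha_i * beta_j - alpha_j * beta_i). Collecting: alpha ∧ beta = (y) dx ∧ dy.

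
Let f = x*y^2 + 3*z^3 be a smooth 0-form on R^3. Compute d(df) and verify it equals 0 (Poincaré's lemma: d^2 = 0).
d(df) = 0

Step 1: df = sum_i (∂f/∂x_i) dx_i = (y^2) dx + (2*x*y) dy + (9*z^2) dz.
Step 2: Apply d again. Using the 1-form formula, the coefficient of dx ∧ dy in d(df) is ∂^2 f/∂x ∂y - ∂^2 f/∂y ∂x = (2*y) - (2*y) = 0 (equality of mixed partials for smooth f).
Similarly for dx ∧ dz and dy ∧ dz — all coefficients vanish. So d(df) = 0.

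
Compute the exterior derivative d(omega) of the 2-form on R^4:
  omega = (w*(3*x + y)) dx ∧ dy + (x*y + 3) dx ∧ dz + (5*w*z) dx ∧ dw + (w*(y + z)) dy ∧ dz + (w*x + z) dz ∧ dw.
d(omega) = (3*x + y) dx ∧ dy ∧ dw + (-x) dx ∧ dy ∧ dz + (-4*w) dx ∧ dz ∧ dw + (y + z) dy ∧ dz ∧ dw

For a 2-form omega = sum_{i<j} g_{ij} dx_i ∧ dx_j, the exterior derivative is
  d(omega) = sum_{i<j} d(g_{ij}) ∧ dx_i ∧ dx_j = sum_{i<j, k} (∂g_{ij}/∂x_k) dx_k ∧ dx_i ∧ dx_j.
Expand each term, using dx_k ∧ dx_i ∧ dx_j = sgn(permutation) dx_{(a)} ∧ dx_{(b)} ∧ dx_{(c)} with (a < b < c) sorted:
  d(w*(3*x + y)) includes (∂/∂w)(w*(3*x + y)) dw = (3*x + y) dw, which multiplied by dx ∧ dy gives (3*x + y) dx ∧ dy ∧ dw
  d(x*y + 3) includes (∂/∂y)(x*y + 3) dy = (x) dy, which multiplied by dx ∧ dz gives (-x) dx ∧ dy ∧ dz
  d(5*w*z) includes (∂/∂z)(5*w*z) dz = (5*w) dz, which multiplied by dx ∧ dw gives (-5*w) dx ∧ dz ∧ dw
  d(w*(y + z)) includes (∂/∂w)(w*(y + z)) dw = (y + z) dw, which multiplied by dy ∧ dz gives (y + z) dy ∧ dz ∧ dw
  d(w*x + z) includes (∂/∂x)(w*x + z) dx = (w) dx, which multiplied by dz ∧ dw gives (w) dx ∧ dz ∧ dw
Collecting like 3-forms: d(omega) = (3*x + y) dx ∧ dy ∧ dw + (-x) dx ∧ dy ∧ dz + (-4*w) dx ∧ dz ∧ dw + (y + z) dy ∧ dz ∧ dw.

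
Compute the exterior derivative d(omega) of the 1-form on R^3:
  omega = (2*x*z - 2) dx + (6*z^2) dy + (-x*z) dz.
d(omega) = (-2*x - z) dx ∧ dz + (-12*z) dy ∧ dz

For a 1-form omega = sum_i f_i dx_i, the exterior derivative is
  d(omega) = sum_{i < j} (∂f_j/∂x_i - ∂f_i/∂x_j) dx_i ∧ dx_j.
  coefficient of dx ∧ dz: ∂f_3/∂x - ∂f_1/∂z = ∂(-x*z)/∂x - ∂(2*x*z - 2)/∂z = -2*x - z
  coefficient of dy ∧ dz: ∂f_3/∂y - ∂f_2/∂z = ∂(-x*z)/∂y - ∂(6*z^2)/∂z = -12*z
Assembling: d(omega) = (-2*x - z) dx ∧ dz + (-12*z) dy ∧ dz.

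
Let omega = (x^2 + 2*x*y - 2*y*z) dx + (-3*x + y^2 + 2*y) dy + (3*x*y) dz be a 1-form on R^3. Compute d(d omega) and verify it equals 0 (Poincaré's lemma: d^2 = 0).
d(d omega) = 0

Step 1: d omega = sum_{i<j} (∂f_j/∂x_i - ∂f_i/∂x_j) dx_i ∧ dx_j:
  coeff of dx ∧ dy: -2*x + 2*z - 3
  coeff of dx ∧ dz: 5*y
  coeff of dy ∧ dz: 3*x
Step 2: Apply d again to each 2-form coefficient. The only possible 3-form in R^3 is dx ∧ dy ∧ dz, with coefficient
  ∂(coeff of dy∧dz)/∂x - ∂(coeff of dx∧dz)/∂y + ∂(coeff of dx∧dy)/∂z
  = ∂/∂x (3*x) - ∂/∂y (5*y) + ∂/∂z (-2*x + 2*z - 3).
Each of these terms simplifies to sums of mixed partials that cancel in pairs. The result is 0 (by equality of mixed partials for smooth functions — Schwarz / Clairaut).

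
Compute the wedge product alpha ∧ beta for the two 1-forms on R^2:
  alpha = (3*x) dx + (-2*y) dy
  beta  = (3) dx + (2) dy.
alpha ∧ beta = (6*x + 6*y) dx ∧ dy

Distribute the wedge, using dx_i ∧ dx_j = -dx_j ∧ dx_i and dx_i ∧ dx_i = 0. For each pair (i, j) with i < j, the coefficient of dx_i ∧ dx_j in alpha ∧ beta is (alpha_i * beta_j - alpha_j * beta_i). Collecting: alpha ∧ beta = (6*x + 6*y) dx ∧ dy.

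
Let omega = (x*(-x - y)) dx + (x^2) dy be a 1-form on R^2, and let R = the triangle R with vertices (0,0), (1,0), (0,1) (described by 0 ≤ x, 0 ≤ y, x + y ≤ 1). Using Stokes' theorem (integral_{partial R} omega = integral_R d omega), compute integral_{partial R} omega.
integral_(partial R) omega = 1/2

Stokes: integral_partial_R omega = integral_R d omega with d omega = (∂Q/∂x - ∂P/∂y) dx ∧ dy.
  ∂Q/∂x = 2*x
  ∂P/∂y = -x
  integrand = ∂Q/∂x - ∂P/∂y = 3*x.
Integrating over R: integral_0^1 integral_0^{1-x} (3*x) dy dx = 1/2.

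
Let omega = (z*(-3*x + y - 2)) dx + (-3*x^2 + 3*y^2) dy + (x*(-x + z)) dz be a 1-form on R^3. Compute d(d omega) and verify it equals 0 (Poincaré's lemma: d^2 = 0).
d(d omega) = 0

Step 1: d omega = sum_{i<j} (∂f_j/∂x_i - ∂f_i/∂x_j) dx_i ∧ dx_j:
  coeff of dx ∧ dy: -6*x - z
  coeff of dx ∧ dz: x - y + z + 2
  coeff of dy ∧ dz: 0
Step 2: Apply d again to each 2-form coefficient. The only possible 3-form in R^3 is dx ∧ dy ∧ dz, with coefficient
  ∂(coeff of dy∧dz)/∂x - ∂(coeff of dx∧dz)/∂y + ∂(coeff of dx∧dy)/∂z
  = ∂/∂x (0) - ∂/∂y (x - y + z + 2) + ∂/∂z (-6*x - z).
Each of these terms simplifies to sums of mixed partials that cancel in pairs. The result is 0 (by equality of mixed partials for smooth functions — Schwarz / Clairaut).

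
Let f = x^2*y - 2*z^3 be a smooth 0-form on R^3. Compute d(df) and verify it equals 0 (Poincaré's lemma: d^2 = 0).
d(df) = 0

Step 1: df = sum_i (∂f/∂x_i) dx_i = (2*x*y) dx + (x^2) dy + (-6*z^2) dz.
Step 2: Apply d again. Using the 1-form formula, the coefficient of dx ∧ dy in d(df) is ∂^2 f/∂x ∂y - ∂^2 f/∂y ∂x = (2*x) - (2*x) = 0 (equality of mixed partials for smooth f).
Similarly for dx ∧ dz and dy ∧ dz — all coefficients vanish. So d(df) = 0.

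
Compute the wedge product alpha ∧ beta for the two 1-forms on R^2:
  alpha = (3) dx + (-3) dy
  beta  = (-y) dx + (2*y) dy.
alpha ∧ beta = (3*y) dx ∧ dy

Distribute the wedge, using dx_i ∧ dx_j = -dx_j ∧ dx_i and dx_i ∧ dx_i = 0. For each pair (i, j) with i < j, the coefficient of dx_i ∧ dx_j in alpha ∧ beta is (alpha_i * beta_j - alpha_j * beta_i). Collecting: alpha ∧ beta = (3*y) dx ∧ dy.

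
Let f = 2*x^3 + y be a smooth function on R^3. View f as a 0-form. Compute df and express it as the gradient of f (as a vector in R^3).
df = (6*x^2) dx + (1) dy + (0) dz; grad f = (6*x^2, 1, 0)

For a 0-form f, d f = (∂f/∂x) dx + (∂f/∂y) dy + (∂f/∂z) dz. The components of the vector representation are exactly the entries of grad f in Cartesian coordinates:
  ∂f/∂x = 6*x^2
  ∂f/∂y = 1
  ∂f/∂z = 0.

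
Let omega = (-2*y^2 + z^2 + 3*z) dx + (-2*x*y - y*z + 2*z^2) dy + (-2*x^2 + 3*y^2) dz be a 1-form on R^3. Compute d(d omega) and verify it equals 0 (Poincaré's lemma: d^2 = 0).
d(d omega) = 0

Step 1: d omega = sum_{i<j} (∂f_j/∂x_i - ∂f_i/∂x_j) dx_i ∧ dx_j:
  coeff of dx ∧ dy: 2*y
  coeff of dx ∧ dz: -4*x - 2*z - 3
  coeff of dy ∧ dz: 7*y - 4*z
Step 2: Apply d again to each 2-form coefficient. The only possible 3-form in R^3 is dx ∧ dy ∧ dz, with coefficient
  ∂(coeff of dy∧dz)/∂x - ∂(coeff of dx∧dz)/∂y + ∂(coeff of dx∧dy)/∂z
  = ∂/∂x (7*y - 4*z) - ∂/∂y (-4*x - 2*z - 3) + ∂/∂z (2*y).
Each of these terms simplifies to sums of mixed partials that cancel in pairs. The result is 0 (by equality of mixed partials for smooth functions — Schwarz / Clairaut).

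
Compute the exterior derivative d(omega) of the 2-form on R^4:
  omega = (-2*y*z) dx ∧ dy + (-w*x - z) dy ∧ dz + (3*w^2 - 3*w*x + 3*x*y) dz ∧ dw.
d(omega) = (-w - 2*y) dx ∧ dy ∧ dz + (2*x) dy ∧ dz ∧ dw + (-3*w + 3*y) dx ∧ dz ∧ dw

For a 2-form omega = sum_{i<j} g_{ij} dx_i ∧ dx_j, the exterior derivative is
  d(omega) = sum_{i<j} d(g_{ij}) ∧ dx_i ∧ dx_j = sum_{i<j, k} (∂g_{ij}/∂x_k) dx_k ∧ dx_i ∧ dx_j.
Expand each term, using dx_k ∧ dx_i ∧ dx_j = sgn(permutation) dx_{(a)} ∧ dx_{(b)} ∧ dx_{(c)} with (a < b < c) sorted:
  d(-2*y*z) includes (∂/∂z)(-2*y*z) dz = (-2*y) dz, which multiplied by dx ∧ dy gives (-2*y) dx ∧ dy ∧ dz
  d(-w*x - z) includes (∂/∂x)(-w*x - z) dx = (-w) dx, which multiplied by dy ∧ dz gives (-w) dx ∧ dy ∧ dz
  d(-w*x - z) includes (∂/∂w)(-w*x - z) dw = (-x) dw, which multiplied by dy ∧ dz gives (-x) dy ∧ dz ∧ dw
  d(3*w^2 - 3*w*x + 3*x*y) includes (∂/∂x)(3*w^2 - 3*w*x + 3*x*y) dx = (-3*w + 3*y) dx, which multiplied by dz ∧ dw gives (-3*w + 3*y) dx ∧ dz ∧ dw
  d(3*w^2 - 3*w*x + 3*x*y) includes (∂/∂y)(3*w^2 - 3*w*x + 3*x*y) dy = (3*x) dy, which multiplied by dz ∧ dw gives (3*x) dy ∧ dz ∧ dw
Collecting like 3-forms: d(omega) = (-w - 2*y) dx ∧ dy ∧ dz + (2*x) dy ∧ dz ∧ dw + (-3*w + 3*y) dx ∧ dz ∧ dw.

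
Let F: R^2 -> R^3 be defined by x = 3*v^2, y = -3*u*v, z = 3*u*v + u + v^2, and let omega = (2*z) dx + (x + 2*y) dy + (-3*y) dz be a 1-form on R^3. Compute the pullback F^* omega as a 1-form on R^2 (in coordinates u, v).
F^* omega = (9*v*(5*u*v + u - v^2)) du + (3*v*(15*u^2 + 15*u*v + 4*u + 4*v^2)) dv

Using F^*(f dg) = (f ∘ F) d(g ∘ F), substitute each coordinate x_i by F_i(u, v) in f_i, and replace dx_i by d F_i = (∂F_i/∂u) du + (∂F_i/∂v) dv.
  For the x component: f_1(F) = 6*u*v + 2*u + 2*v^2; d F_1 = (0) du + (6*v) dv
  For the y component: f_2(F) = 3*v*(-2*u + v); d F_2 = (-3*v) du + (-3*u) dv
  For the z component: f_3(F) = 9*u*v; d F_3 = (3*v + 1) du + (3*u + 2*v) dv
Combining and collecting du, dv coefficients:
  coeff of du: 9*v*(5*u*v + u - v^2)
  coeff of dv: 3*v*(15*u^2 + 15*u*v + 4*u + 4*v^2)
F^* omega = (9*v*(5*u*v + u - v^2)) du + (3*v*(15*u^2 + 15*u*v + 4*u + 4*v^2)) dv.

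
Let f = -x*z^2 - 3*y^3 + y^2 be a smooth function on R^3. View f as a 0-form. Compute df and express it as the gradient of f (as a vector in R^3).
df = (-z^2) dx + (y*(2 - 9*y)) dy + (-2*x*z) dz; grad f = (-z^2, y*(2 - 9*y), -2*x*z)

For a 0-form f, d f = (∂f/∂x) dx + (∂f/∂y) dy + (∂f/∂z) dz. The components of the vector representation are exactly the entries of grad f in Cartesian coordinates:
  ∂f/∂x = -z^2
  ∂f/∂y = y*(2 - 9*y)
  ∂f/∂z = -2*x*z.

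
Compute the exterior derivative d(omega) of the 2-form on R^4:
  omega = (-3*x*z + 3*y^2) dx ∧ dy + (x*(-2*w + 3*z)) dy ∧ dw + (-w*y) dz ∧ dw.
d(omega) = (-3*x) dx ∧ dy ∧ dz + (-2*w + 3*z) dx ∧ dy ∧ dw + (-w - 3*x) dy ∧ dz ∧ dw

For a 2-form omega = sum_{i<j} g_{ij} dx_i ∧ dx_j, the exterior derivative is
  d(omega) = sum_{i<j} d(g_{ij}) ∧ dx_i ∧ dx_j = sum_{i<j, k} (∂g_{ij}/∂x_k) dx_k ∧ dx_i ∧ dx_j.
Expand each term, using dx_k ∧ dx_i ∧ dx_j = sgn(permutation) dx_{(a)} ∧ dx_{(b)} ∧ dx_{(c)} with (a < b < c) sorted:
  d(-3*x*z + 3*y^2) includes (∂/∂z)(-3*x*z + 3*y^2) dz = (-3*x) dz, which multiplied by dx ∧ dy gives (-3*x) dx ∧ dy ∧ dz
  d(x*(-2*w + 3*z)) includes (∂/∂x)(x*(-2*w + 3*z)) dx = (-2*w + 3*z) dx, which multiplied by dy ∧ dw gives (-2*w + 3*z) dx ∧ dy ∧ dw
  d(x*(-2*w + 3*z)) includes (∂/∂z)(x*(-2*w + 3*z)) dz = (3*x) dz, which multiplied by dy ∧ dw gives (-3*x) dy ∧ dz ∧ dw
  d(-w*y) includes (∂/∂y)(-w*y) dy = (-w) dy, which multiplied by dz ∧ dw gives (-w) dy ∧ dz ∧ dw
Collecting like 3-forms: d(omega) = (-3*x) dx ∧ dy ∧ dz + (-2*w + 3*z) dx ∧ dy ∧ dw + (-w - 3*x) dy ∧ dz ∧ dw.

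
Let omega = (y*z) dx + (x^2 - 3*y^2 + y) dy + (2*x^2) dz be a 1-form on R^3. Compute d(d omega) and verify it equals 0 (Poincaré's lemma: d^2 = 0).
d(d omega) = 0

Step 1: d omega = sum_{i<j} (∂f_j/∂x_i - ∂f_i/∂x_j) dx_i ∧ dx_j:
  coeff of dx ∧ dy: 2*x - z
  coeff of dx ∧ dz: 4*x - y
  coeff of dy ∧ dz: 0
Step 2: Apply d again to each 2-form coefficient. The only possible 3-form in R^3 is dx ∧ dy ∧ dz, with coefficient
  ∂(coeff of dy∧dz)/∂x - ∂(coeff of dx∧dz)/∂y + ∂(coeff of dx∧dy)/∂z
  = ∂/∂x (0) - ∂/∂y (4*x - y) + ∂/∂z (2*x - z).
Each of these terms simplifies to sums of mixed partials that cancel in pairs. The result is 0 (by equality of mixed partials for smooth functions — Schwarz / Clairaut).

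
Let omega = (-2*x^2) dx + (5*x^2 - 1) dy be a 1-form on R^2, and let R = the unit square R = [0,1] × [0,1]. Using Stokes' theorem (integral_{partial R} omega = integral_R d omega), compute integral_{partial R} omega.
integral_(partial R) omega = 5

Stokes: integral_partial_R omega = integral_R d omega with d omega = (∂Q/∂x - ∂P/∂y) dx ∧ dy.
  ∂Q/∂x = 10*x
  ∂P/∂y = 0
  integrand = ∂Q/∂x - ∂P/∂y = 10*x.
Integrating over R: integral_0^1 integral_0^1 (10*x) dx dy = 5.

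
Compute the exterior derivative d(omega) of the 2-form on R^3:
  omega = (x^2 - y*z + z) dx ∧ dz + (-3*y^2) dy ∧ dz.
d(omega) = (z) dx ∧ dy ∧ dz

For a 2-form omega = sum_{i<j} g_{ij} dx_i ∧ dx_j, the exterior derivative is
  d(omega) = sum_{i<j} d(g_{ij}) ∧ dx_i ∧ dx_j = sum_{i<j, k} (∂g_{ij}/∂x_k) dx_k ∧ dx_i ∧ dx_j.
Expand each term, using dx_k ∧ dx_i ∧ dx_j = sgn(permutation) dx_{(a)} ∧ dx_{(b)} ∧ dx_{(c)} with (a < b < c) sorted:
  d(x^2 - y*z + z) includes (∂/∂y)(x^2 - y*z + z) dy = (-z) dy, which multiplied by dx ∧ dz gives (z) dx ∧ dy ∧ dz
Collecting like 3-forms: d(omega) = (z) dx ∧ dy ∧ dz.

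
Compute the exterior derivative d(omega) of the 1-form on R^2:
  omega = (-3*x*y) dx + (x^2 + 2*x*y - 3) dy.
d(omega) = (5*x + 2*y) dx ∧ dy

For a 1-form omega = sum_i f_i dx_i, the exterior derivative is
  d(omega) = sum_{i < j} (∂f_j/∂x_i - ∂f_i/∂x_j) dx_i ∧ dx_j.
  coefficient of dx ∧ dy: ∂f_2/∂x - ∂f_1/∂y = ∂(x^2 + 2*x*y - 3)/∂x - ∂(-3*x*y)/∂y = 5*x + 2*y
Assembling: d(omega) = (5*x + 2*y) dx ∧ dy.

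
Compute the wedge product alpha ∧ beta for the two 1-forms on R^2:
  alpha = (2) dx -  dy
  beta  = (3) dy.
alpha ∧ beta = (6) dx ∧ dy

Distribute the wedge, using dx_i ∧ dx_j = -dx_j ∧ dx_i and dx_i ∧ dx_i = 0. For each pair (i, j) with i < j, the coefficient of dx_i ∧ dx_j in alpha ∧ beta is (alpha_i * beta_j - alpha_j * beta_i). Collecting: alpha ∧ beta = (6) dx ∧ dy.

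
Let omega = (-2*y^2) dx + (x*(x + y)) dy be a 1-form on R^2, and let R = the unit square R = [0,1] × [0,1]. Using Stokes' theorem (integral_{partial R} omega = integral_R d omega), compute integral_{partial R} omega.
integral_(partial R) omega = 7/2

Stokes: integral_partial_R omega = integral_R d omega with d omega = (∂Q/∂x - ∂P/∂y) dx ∧ dy.
  ∂Q/∂x = 2*x + y
  ∂P/∂y = -4*y
  integrand = ∂Q/∂x - ∂P/∂y = 2*x + 5*y.
Integrating over R: integral_0^1 integral_0^1 (2*x + 5*y) dx dy = 7/2.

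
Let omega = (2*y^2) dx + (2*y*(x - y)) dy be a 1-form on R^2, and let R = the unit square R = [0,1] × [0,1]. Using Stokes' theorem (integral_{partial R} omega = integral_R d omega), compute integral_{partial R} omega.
integral_(partial R) omega = -1

Stokes: integral_partial_R omega = integral_R d omega with d omega = (∂Q/∂x - ∂P/∂y) dx ∧ dy.
  ∂Q/∂x = 2*y
  ∂P/∂y = 4*y
  integrand = ∂Q/∂x - ∂P/∂y = -2*y.
Integrating over R: integral_0^1 integral_0^1 (-2*y) dx dy = -1.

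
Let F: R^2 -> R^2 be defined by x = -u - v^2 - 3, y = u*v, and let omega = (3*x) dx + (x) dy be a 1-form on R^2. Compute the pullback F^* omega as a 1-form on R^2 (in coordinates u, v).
F^* omega = (-u*v + 3*u - v^3 + 3*v^2 - 3*v + 9) du + (-u^2 - u*v^2 + 6*u*v - 3*u + 6*v^3 + 18*v) dv

Using F^*(f dg) = (f ∘ F) d(g ∘ F), substitute each coordinate x_i by F_i(u, v) in f_i, and replace dx_i by d F_i = (∂F_i/∂u) du + (∂F_i/∂v) dv.
  For the x component: f_1(F) = -3*u - 3*v^2 - 9; d F_1 = (-1) du + (-2*v) dv
  For the y component: f_2(F) = -u - v^2 - 3; d F_2 = (v) du + (u) dv
Combining and collecting du, dv coefficients:
  coeff of du: -u*v + 3*u - v^3 + 3*v^2 - 3*v + 9
  coeff of dv: -u^2 - u*v^2 + 6*u*v - 3*u + 6*v^3 + 18*v
F^* omega = (-u*v + 3*u - v^3 + 3*v^2 - 3*v + 9) du + (-u^2 - u*v^2 + 6*u*v - 3*u + 6*v^3 + 18*v) dv.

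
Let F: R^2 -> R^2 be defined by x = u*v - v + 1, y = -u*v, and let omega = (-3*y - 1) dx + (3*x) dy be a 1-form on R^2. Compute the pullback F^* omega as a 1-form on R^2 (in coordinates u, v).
F^* omega = (v*(3*v - 4)) du + (1 - 4*u) dv

Using F^*(f dg) = (f ∘ F) d(g ∘ F), substitute each coordinate x_i by F_i(u, v) in f_i, and replace dx_i by d F_i = (∂F_i/∂u) du + (∂F_i/∂v) dv.
  For the x component: f_1(F) = 3*u*v - 1; d F_1 = (v) du + (u - 1) dv
  For the y component: f_2(F) = 3*u*v - 3*v + 3; d F_2 = (-v) du + (-u) dv
Combining and collecting du, dv coefficients:
  coeff of du: v*(3*v - 4)
  coeff of dv: 1 - 4*u
F^* omega = (v*(3*v - 4)) du + (1 - 4*u) dv.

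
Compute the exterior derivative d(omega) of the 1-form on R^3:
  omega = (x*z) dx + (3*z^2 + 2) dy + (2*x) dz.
d(omega) = (2 - x) dx ∧ dz + (-6*z) dy ∧ dz

For a 1-form omega = sum_i f_i dx_i, the exterior derivative is
  d(omega) = sum_{i < j} (∂f_j/∂x_i - ∂f_i/∂x_j) dx_i ∧ dx_j.
  coefficient of dx ∧ dz: ∂f_3/∂x - ∂f_1/∂z = ∂(2*x)/∂x - ∂(x*z)/∂z = 2 - x
  coefficient of dy ∧ dz: ∂f_3/∂y - ∂f_2/∂z = ∂(2*x)/∂y - ∂(3*z^2 + 2)/∂z = -6*z
Assembling: d(omega) = (2 - x) dx ∧ dz + (-6*z) dy ∧ dz.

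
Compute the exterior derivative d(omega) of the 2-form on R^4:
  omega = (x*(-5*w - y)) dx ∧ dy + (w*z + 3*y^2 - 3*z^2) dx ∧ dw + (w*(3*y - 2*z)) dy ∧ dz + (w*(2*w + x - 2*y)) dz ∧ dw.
d(omega) = (-5*x - 6*y) dx ∧ dy ∧ dw + (6*z) dx ∧ dz ∧ dw + (-2*w + 3*y - 2*z) dy ∧ dz ∧ dw

For a 2-form omega = sum_{i<j} g_{ij} dx_i ∧ dx_j, the exterior derivative is
  d(omega) = sum_{i<j} d(g_{ij}) ∧ dx_i ∧ dx_j = sum_{i<j, k} (∂g_{ij}/∂x_k) dx_k ∧ dx_i ∧ dx_j.
Expand each term, using dx_k ∧ dx_i ∧ dx_j = sgn(permutation) dx_{(a)} ∧ dx_{(b)} ∧ dx_{(c)} with (a < b < c) sorted:
  d(x*(-5*w - y)) includes (∂/∂w)(x*(-5*w - y)) dw = (-5*x) dw, which multiplied by dx ∧ dy gives (-5*x) dx ∧ dy ∧ dw
  d(w*z + 3*y^2 - 3*z^2) includes (∂/∂y)(w*z + 3*y^2 - 3*z^2) dy = (6*y) dy, which multiplied by dx ∧ dw gives (-6*y) dx ∧ dy ∧ dw
  d(w*z + 3*y^2 - 3*z^2) includes (∂/∂z)(w*z + 3*y^2 - 3*z^2) dz = (w - 6*z) dz, which multiplied by dx ∧ dw gives (-w + 6*z) dx ∧ dz ∧ dw
  d(w*(3*y - 2*z)) includes (∂/∂w)(w*(3*y - 2*z)) dw = (3*y - 2*z) dw, which multiplied by dy ∧ dz gives (3*y - 2*z) dy ∧ dz ∧ dw
  d(w*(2*w + x - 2*y)) includes (∂/∂x)(w*(2*w + x - 2*y)) dx = (w) dx, which multiplied by dz ∧ dw gives (w) dx ∧ dz ∧ dw
  d(w*(2*w + x - 2*y)) includes (∂/∂y)(w*(2*w + x - 2*y)) dy = (-2*w) dy, which multiplied by dz ∧ dw gives (-2*w) dy ∧ dz ∧ dw
Collecting like 3-forms: d(omega) = (-5*x - 6*y) dx ∧ dy ∧ dw + (6*z) dx ∧ dz ∧ dw + (-2*w + 3*y - 2*z) dy ∧ dz ∧ dw.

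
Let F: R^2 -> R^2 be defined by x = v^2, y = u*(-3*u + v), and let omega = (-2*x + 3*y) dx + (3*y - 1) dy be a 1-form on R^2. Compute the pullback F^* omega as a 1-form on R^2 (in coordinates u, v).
F^* omega = (54*u^3 - 27*u^2*v + 3*u*v^2 + 6*u - v) du + (-9*u^3 - 15*u^2*v + 6*u*v^2 - u - 4*v^3) dv

Using F^*(f dg) = (f ∘ F) d(g ∘ F), substitute each coordinate x_i by F_i(u, v) in f_i, and replace dx_i by d F_i = (∂F_i/∂u) du + (∂F_i/∂v) dv.
  For the x component: f_1(F) = -9*u^2 + 3*u*v - 2*v^2; d F_1 = (0) du + (2*v) dv
  For the y component: f_2(F) = -9*u^2 + 3*u*v - 1; d F_2 = (-6*u + v) du + (u) dv
Combining and collecting du, dv coefficients:
  coeff of du: 54*u^3 - 27*u^2*v + 3*u*v^2 + 6*u - v
  coeff of dv: -9*u^3 - 15*u^2*v + 6*u*v^2 - u - 4*v^3
F^* omega = (54*u^3 - 27*u^2*v + 3*u*v^2 + 6*u - v) du + (-9*u^3 - 15*u^2*v + 6*u*v^2 - u - 4*v^3) dv.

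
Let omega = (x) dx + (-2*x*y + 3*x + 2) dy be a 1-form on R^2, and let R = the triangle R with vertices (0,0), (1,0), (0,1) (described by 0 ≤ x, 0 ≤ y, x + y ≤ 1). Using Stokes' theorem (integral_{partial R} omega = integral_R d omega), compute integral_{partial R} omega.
integral_(partial R) omega = 7/6

Stokes: integral_partial_R omega = integral_R d omega with d omega = (∂Q/∂x - ∂P/∂y) dx ∧ dy.
  ∂Q/∂x = 3 - 2*y
  ∂P/∂y = 0
  integrand = ∂Q/∂x - ∂P/∂y = 3 - 2*y.
Integrating over R: integral_0^1 integral_0^{1-x} (3 - 2*y) dy dx = 7/6.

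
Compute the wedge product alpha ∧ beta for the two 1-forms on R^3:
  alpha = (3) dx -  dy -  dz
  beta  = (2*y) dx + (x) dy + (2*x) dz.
alpha ∧ beta = (3*x + 2*y) dx ∧ dy + (6*x + 2*y) dx ∧ dz + (-x) dy ∧ dz

Distribute the wedge, using dx_i ∧ dx_j = -dx_j ∧ dx_i and dx_i ∧ dx_i = 0. For each pair (i, j) with i < j, the coefficient of dx_i ∧ dx_j in alpha ∧ beta is (alpha_i * beta_j - alpha_j * beta_i). Collecting: alpha ∧ beta = (3*x + 2*y) dx ∧ dy + (6*x + 2*y) dx ∧ dz + (-x) dy ∧ dz.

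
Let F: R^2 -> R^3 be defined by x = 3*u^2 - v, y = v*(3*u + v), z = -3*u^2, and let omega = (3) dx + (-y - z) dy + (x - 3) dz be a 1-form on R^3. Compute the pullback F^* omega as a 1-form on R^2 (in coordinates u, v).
F^* omega = (-18*u^3 + 9*u^2*v - 9*u*v^2 + 6*u*v + 36*u - 3*v^3) du + (9*u^3 - 3*u^2*v - 9*u*v^2 - 2*v^3 - 3) dv

Using F^*(f dg) = (f ∘ F) d(g ∘ F), substitute each coordinate x_i by F_i(u, v) in f_i, and replace dx_i by d F_i = (∂F_i/∂u) du + (∂F_i/∂v) dv.
  For the x component: f_1(F) = 3; d F_1 = (6*u) du + (-1) dv
  For the y component: f_2(F) = 3*u^2 - 3*u*v - v^2; d F_2 = (3*v) du + (3*u + 2*v) dv
  For the z component: f_3(F) = 3*u^2 - v - 3; d F_3 = (-6*u) du + (0) dv
Combining and collecting du, dv coefficients:
  coeff of du: -18*u^3 + 9*u^2*v - 9*u*v^2 + 6*u*v + 36*u - 3*v^3
  coeff of dv: 9*u^3 - 3*u^2*v - 9*u*v^2 - 2*v^3 - 3
F^* omega = (-18*u^3 + 9*u^2*v - 9*u*v^2 + 6*u*v + 36*u - 3*v^3) du + (9*u^3 - 3*u^2*v - 9*u*v^2 - 2*v^3 - 3) dv.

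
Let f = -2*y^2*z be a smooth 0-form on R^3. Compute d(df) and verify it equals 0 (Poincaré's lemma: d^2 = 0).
d(df) = 0

Step 1: df = sum_i (∂f/∂x_i) dx_i = (0) dx + (-4*y*z) dy + (-2*y^2) dz.
Step 2: Apply d again. Using the 1-form formula, the coefficient of dx ∧ dy in d(df) is ∂^2 f/∂x ∂y - ∂^2 f/∂y ∂x = (0) - (0) = 0 (equality of mixed partials for smooth f).
Similarly for dx ∧ dz and dy ∧ dz — all coefficients vanish. So d(df) = 0.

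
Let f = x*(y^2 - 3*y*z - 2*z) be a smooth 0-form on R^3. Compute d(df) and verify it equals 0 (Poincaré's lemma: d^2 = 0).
d(df) = 0

Step 1: df = sum_i (∂f/∂x_i) dx_i = (y^2 - 3*y*z - 2*z) dx + (x*(2*y - 3*z)) dy + (x*(-3*y - 2)) dz.
Step 2: Apply d again. Using the 1-form formula, the coefficient of dx ∧ dy in d(df) is ∂^2 f/∂x ∂y - ∂^2 f/∂y ∂x = (2*y - 3*z) - (2*y - 3*z) = 0 (equality of mixed partials for smooth f).
Similarly for dx ∧ dz and dy ∧ dz — all coefficients vanish. So d(df) = 0.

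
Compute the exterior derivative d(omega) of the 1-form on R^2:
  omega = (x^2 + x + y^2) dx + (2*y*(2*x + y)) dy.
d(omega) = (2*y) dx ∧ dy

For a 1-form omega = sum_i f_i dx_i, the exterior derivative is
  d(omega) = sum_{i < j} (∂f_j/∂x_i - ∂f_i/∂x_j) dx_i ∧ dx_j.
  coefficient of dx ∧ dy: ∂f_2/∂x - ∂f_1/∂y = ∂(2*y*(2*x + y))/∂x - ∂(x^2 + x + y^2)/∂y = 2*y
Assembling: d(omega) = (2*y) dx ∧ dy.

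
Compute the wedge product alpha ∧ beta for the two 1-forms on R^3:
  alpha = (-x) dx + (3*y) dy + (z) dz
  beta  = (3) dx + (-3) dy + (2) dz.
alpha ∧ beta = (3*x - 9*y) dx ∧ dy + (-2*x - 3*z) dx ∧ dz + (6*y + 3*z) dy ∧ dz

Distribute the wedge, using dx_i ∧ dx_j = -dx_j ∧ dx_i and dx_i ∧ dx_i = 0. For each pair (i, j) with i < j, the coefficient of dx_i ∧ dx_j in alpha ∧ beta is (alpha_i * beta_j - alpha_j * beta_i). Collecting: alpha ∧ beta = (3*x - 9*y) dx ∧ dy + (-2*x - 3*z) dx ∧ dz + (6*y + 3*z) dy ∧ dz.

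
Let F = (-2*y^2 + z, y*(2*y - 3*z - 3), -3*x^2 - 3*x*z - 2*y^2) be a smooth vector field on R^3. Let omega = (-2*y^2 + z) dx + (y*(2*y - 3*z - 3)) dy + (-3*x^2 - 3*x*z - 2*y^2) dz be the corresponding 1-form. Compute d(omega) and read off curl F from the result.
d(omega) = (-y) dy ∧ dz + (6*x + 3*z + 1) dz ∧ dx + (4*y) dx ∧ dy; curl F = (-y, 6*x + 3*z + 1, 4*y)

d omega = sum_{i<j} (∂f_j/∂x_i - ∂f_i/∂x_j) dx_i ∧ dx_j. Under the identification (dy ∧ dz, dz ∧ dx, dx ∧ dy) ↔ (e_x, e_y, e_z), the coefficients are exactly the components of curl F. Compute:
  ∂R/∂y - ∂Q/∂z = (-4*y) - (-3*y) = -y
  ∂P/∂z - ∂R/∂x = (1) - (-6*x - 3*z) = 6*x + 3*z + 1
  ∂Q/∂x - ∂P/∂y = (0) - (-4*y) = 4*y.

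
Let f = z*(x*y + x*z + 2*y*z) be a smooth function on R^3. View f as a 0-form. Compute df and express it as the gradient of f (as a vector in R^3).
df = (z*(y + z)) dx + (z*(x + 2*z)) dy + (x*y + 2*x*z + 4*y*z) dz; grad f = (z*(y + z), z*(x + 2*z), x*y + 2*x*z + 4*y*z)

For a 0-form f, d f = (∂f/∂x) dx + (∂f/∂y) dy + (∂f/∂z) dz. The components of the vector representation are exactly the entries of grad f in Cartesian coordinates:
  ∂f/∂x = z*(y + z)
  ∂f/∂y = z*(x + 2*z)
  ∂f/∂z = x*y + 2*x*z + 4*y*z.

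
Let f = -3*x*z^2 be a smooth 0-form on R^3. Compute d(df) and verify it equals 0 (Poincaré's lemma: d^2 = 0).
d(df) = 0

Step 1: df = sum_i (∂f/∂x_i) dx_i = (-3*z^2) dx + (0) dy + (-6*x*z) dz.
Step 2: Apply d again. Using the 1-form formula, the coefficient of dx ∧ dy in d(df) is ∂^2 f/∂x ∂y - ∂^2 f/∂y ∂x = (0) - (0) = 0 (equality of mixed partials for smooth f).
Similarly for dx ∧ dz and dy ∧ dz — all coefficients vanish. So d(df) = 0.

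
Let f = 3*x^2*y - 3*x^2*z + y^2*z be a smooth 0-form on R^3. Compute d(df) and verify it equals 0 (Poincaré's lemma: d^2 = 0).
d(df) = 0

Step 1: df = sum_i (∂f/∂x_i) dx_i = (6*x*(y - z)) dx + (3*x^2 + 2*y*z) dy + (-3*x^2 + y^2) dz.
Step 2: Apply d again. Using the 1-form formula, the coefficient of dx ∧ dy in d(df) is ∂^2 f/∂x ∂y - ∂^2 f/∂y ∂x = (6*x) - (6*x) = 0 (equality of mixed partials for smooth f).
Similarly for dx ∧ dz and dy ∧ dz — all coefficients vanish. So d(df) = 0.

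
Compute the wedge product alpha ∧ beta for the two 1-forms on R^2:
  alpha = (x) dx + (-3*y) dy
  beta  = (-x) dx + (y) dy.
alpha ∧ beta = (-2*x*y) dx ∧ dy

Distribute the wedge, using dx_i ∧ dx_j = -dx_j ∧ dx_i and dx_i ∧ dx_i = 0. For each pair (i, j) with i < j, the coefficient of dx_i ∧ dx_j in alpha ∧ beta is (alpha_i * beta_j - alpha_j * beta_i). Collecting: alpha ∧ beta = (-2*x*y) dx ∧ dy.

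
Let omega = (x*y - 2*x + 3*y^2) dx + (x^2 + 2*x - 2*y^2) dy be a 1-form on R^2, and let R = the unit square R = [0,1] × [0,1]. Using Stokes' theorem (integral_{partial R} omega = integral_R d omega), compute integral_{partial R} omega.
integral_(partial R) omega = -1/2

Stokes: integral_partial_R omega = integral_R d omega with d omega = (∂Q/∂x - ∂P/∂y) dx ∧ dy.
  ∂Q/∂x = 2*x + 2
  ∂P/∂y = x + 6*y
  integrand = ∂Q/∂x - ∂P/∂y = x - 6*y + 2.
Integrating over R: integral_0^1 integral_0^1 (x - 6*y + 2) dx dy = -1/2.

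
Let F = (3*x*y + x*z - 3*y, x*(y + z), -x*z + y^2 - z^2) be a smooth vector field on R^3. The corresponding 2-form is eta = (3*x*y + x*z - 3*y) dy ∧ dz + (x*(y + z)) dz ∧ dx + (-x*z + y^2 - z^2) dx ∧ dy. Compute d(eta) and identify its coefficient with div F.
d(eta) = (3*y - z) dx ∧ dy ∧ dz; div F = 3*y - z

For a 2-form in R^3 of the form above, applying d gives a 3-form with coefficient ∂P/∂x + ∂Q/∂y + ∂R/∂z:
  ∂P/∂x = 3*y + z
  ∂Q/∂y = x
  ∂R/∂z = -x - 2*z
Sum = 3*y - z, which is exactly div F.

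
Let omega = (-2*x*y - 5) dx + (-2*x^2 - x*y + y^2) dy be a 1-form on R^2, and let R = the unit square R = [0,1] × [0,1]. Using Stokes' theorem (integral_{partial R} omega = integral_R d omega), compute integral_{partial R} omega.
integral_(partial R) omega = -3/2

Stokes: integral_partial_R omega = integral_R d omega with d omega = (∂Q/∂x - ∂P/∂y) dx ∧ dy.
  ∂Q/∂x = -4*x - y
  ∂P/∂y = -2*x
  integrand = ∂Q/∂x - ∂P/∂y = -2*x - y.
Integrating over R: integral_0^1 integral_0^1 (-2*x - y) dx dy = -3/2.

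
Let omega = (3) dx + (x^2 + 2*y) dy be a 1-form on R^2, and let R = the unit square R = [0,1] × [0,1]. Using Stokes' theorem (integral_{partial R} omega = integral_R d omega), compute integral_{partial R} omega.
integral_(partial R) omega = 1

Stokes: integral_partial_R omega = integral_R d omega with d omega = (∂Q/∂x - ∂P/∂y) dx ∧ dy.
  ∂Q/∂x = 2*x
  ∂P/∂y = 0
  integrand = ∂Q/∂x - ∂P/∂y = 2*x.
Integrating over R: integral_0^1 integral_0^1 (2*x) dx dy = 1.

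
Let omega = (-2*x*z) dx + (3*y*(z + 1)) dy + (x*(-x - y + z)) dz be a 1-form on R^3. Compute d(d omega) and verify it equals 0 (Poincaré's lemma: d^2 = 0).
d(d omega) = 0

Step 1: d omega = sum_{i<j} (∂f_j/∂x_i - ∂f_i/∂x_j) dx_i ∧ dx_j:
  coeff of dx ∧ dy: 0
  coeff of dx ∧ dz: -y + z
  coeff of dy ∧ dz: -x - 3*y
Step 2: Apply d again to each 2-form coefficient. The only possible 3-form in R^3 is dx ∧ dy ∧ dz, with coefficient
  ∂(coeff of dy∧dz)/∂x - ∂(coeff of dx∧dz)/∂y + ∂(coeff of dx∧dy)/∂z
  = ∂/∂x (-x - 3*y) - ∂/∂y (-y + z) + ∂/∂z (0).
Each of these terms simplifies to sums of mixed partials that cancel in pairs. The result is 0 (by equality of mixed partials for smooth functions — Schwarz / Clairaut).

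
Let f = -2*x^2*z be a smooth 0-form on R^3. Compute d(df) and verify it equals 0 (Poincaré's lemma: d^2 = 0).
d(df) = 0

Step 1: df = sum_i (∂f/∂x_i) dx_i = (-4*x*z) dx + (0) dy + (-2*x^2) dz.
Step 2: Apply d again. Using the 1-form formula, the coefficient of dx ∧ dy in d(df) is ∂^2 f/∂x ∂y - ∂^2 f/∂y ∂x = (0) - (0) = 0 (equality of mixed partials for smooth f).
Similarly for dx ∧ dz and dy ∧ dz — all coefficients vanish. So d(df) = 0.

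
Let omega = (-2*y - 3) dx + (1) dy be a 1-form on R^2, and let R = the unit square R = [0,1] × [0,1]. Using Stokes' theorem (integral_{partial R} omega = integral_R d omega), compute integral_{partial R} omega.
integral_(partial R) omega = 2

Stokes: integral_partial_R omega = integral_R d omega with d omega = (∂Q/∂x - ∂P/∂y) dx ∧ dy.
  ∂Q/∂x = 0
  ∂P/∂y = -2
  integrand = ∂Q/∂x - ∂P/∂y = 2.
Integrating over R: integral_0^1 integral_0^1 (2) dx dy = 2.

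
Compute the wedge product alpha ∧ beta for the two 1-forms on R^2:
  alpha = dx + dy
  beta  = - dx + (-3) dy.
alpha ∧ beta = (-2) dx ∧ dy

Distribute the wedge, using dx_i ∧ dx_j = -dx_j ∧ dx_i and dx_i ∧ dx_i = 0. For each pair (i, j) with i < j, the coefficient of dx_i ∧ dx_j in alpha ∧ beta is (alpha_i * beta_j - alpha_j * beta_i). Collecting: alpha ∧ beta = (-2) dx ∧ dy.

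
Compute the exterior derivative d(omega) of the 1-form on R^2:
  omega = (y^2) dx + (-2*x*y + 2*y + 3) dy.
d(omega) = (-4*y) dx ∧ dy

For a 1-form omega = sum_i f_i dx_i, the exterior derivative is
  d(omega) = sum_{i < j} (∂f_j/∂x_i - ∂f_i/∂x_j) dx_i ∧ dx_j.
  coefficient of dx ∧ dy: ∂f_2/∂x - ∂f_1/∂y = ∂(-2*x*y + 2*y + 3)/∂x - ∂(y^2)/∂y = -4*y
Assembling: d(omega) = (-4*y) dx ∧ dy.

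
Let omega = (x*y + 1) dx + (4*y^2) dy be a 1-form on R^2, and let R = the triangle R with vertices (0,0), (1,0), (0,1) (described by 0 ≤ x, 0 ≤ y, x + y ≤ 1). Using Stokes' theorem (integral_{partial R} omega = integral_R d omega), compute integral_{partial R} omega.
integral_(partial R) omega = -1/6

Stokes: integral_partial_R omega = integral_R d omega with d omega = (∂Q/∂x - ∂P/∂y) dx ∧ dy.
  ∂Q/∂x = 0
  ∂P/∂y = x
  integrand = ∂Q/∂x - ∂P/∂y = -x.
Integrating over R: integral_0^1 integral_0^{1-x} (-x) dy dx = -1/6.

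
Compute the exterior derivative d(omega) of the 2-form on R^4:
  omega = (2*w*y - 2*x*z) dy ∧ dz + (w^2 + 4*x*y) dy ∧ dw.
d(omega) = (-2*z) dx ∧ dy ∧ dz + (2*y) dy ∧ dz ∧ dw + (4*y) dx ∧ dy ∧ dw

For a 2-form omega = sum_{i<j} g_{ij} dx_i ∧ dx_j, the exterior derivative is
  d(omega) = sum_{i<j} d(g_{ij}) ∧ dx_i ∧ dx_j = sum_{i<j, k} (∂g_{ij}/∂x_k) dx_k ∧ dx_i ∧ dx_j.
Expand each term, using dx_k ∧ dx_i ∧ dx_j = sgn(permutation) dx_{(a)} ∧ dx_{(b)} ∧ dx_{(c)} with (a < b < c) sorted:
  d(2*w*y - 2*x*z) includes (∂/∂x)(2*w*y - 2*x*z) dx = (-2*z) dx, which multiplied by dy ∧ dz gives (-2*z) dx ∧ dy ∧ dz
  d(2*w*y - 2*x*z) includes (∂/∂w)(2*w*y - 2*x*z) dw = (2*y) dw, which multiplied by dy ∧ dz gives (2*y) dy ∧ dz ∧ dw
  d(w^2 + 4*x*y) includes (∂/∂x)(w^2 + 4*x*y) dx = (4*y) dx, which multiplied by dy ∧ dw gives (4*y) dx ∧ dy ∧ dw
Collecting like 3-forms: d(omega) = (-2*z) dx ∧ dy ∧ dz + (2*y) dy ∧ dz ∧ dw + (4*y) dx ∧ dy ∧ dw.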